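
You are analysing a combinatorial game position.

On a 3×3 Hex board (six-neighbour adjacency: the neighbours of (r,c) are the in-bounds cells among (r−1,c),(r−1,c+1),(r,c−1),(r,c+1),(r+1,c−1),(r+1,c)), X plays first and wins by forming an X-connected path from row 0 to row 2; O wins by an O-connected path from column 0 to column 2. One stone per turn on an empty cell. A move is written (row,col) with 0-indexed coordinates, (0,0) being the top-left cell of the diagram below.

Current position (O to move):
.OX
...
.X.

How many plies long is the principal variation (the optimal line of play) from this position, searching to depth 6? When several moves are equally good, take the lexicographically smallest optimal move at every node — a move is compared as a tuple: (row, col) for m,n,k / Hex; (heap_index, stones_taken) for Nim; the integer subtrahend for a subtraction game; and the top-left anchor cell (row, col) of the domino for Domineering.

PV length from [.OX/.../.X.]: 4 plies

ply 1, O at .OX/.../.X. | (0,0)=-1→OOX/.../.X.*; (1,0)=-1→.OX/O../.X.; (1,1)=-1→.OX/.O./.X.; (1,2)=-1→.OX/..O/.X.; (2,0)=-1→.OX/.../OX.; (2,2)=-1→.OX/.../.XO
ply 2, X at OOX/.../.X. | (1,0)=+1→OOX/X../.X.*; (1,1)=+1→OOX/.X./.X.; (1,2)=+1→OOX/..X/.X.; (2,0)=+1→OOX/.../XX.; (2,2)=+1→OOX/.../.XX
ply 3, O at OOX/X../.X. | (1,1)=-1→OOX/XO./.X.*; (1,2)=-1→OOX/X.O/.X.; (2,0)=-1→OOX/X../OX.; (2,2)=-1→OOX/X../.XO
ply 4, X at OOX/XO./.X. | (1,2)=+1→OOX/XOX/.X.*; (2,0)=-1→OOX/XO./XX.; (2,2)=-1→OOX/XO./.XX
ply 5: OOX/XOX/.X. is terminal -1 (O); from .OX/.../.X. depth 6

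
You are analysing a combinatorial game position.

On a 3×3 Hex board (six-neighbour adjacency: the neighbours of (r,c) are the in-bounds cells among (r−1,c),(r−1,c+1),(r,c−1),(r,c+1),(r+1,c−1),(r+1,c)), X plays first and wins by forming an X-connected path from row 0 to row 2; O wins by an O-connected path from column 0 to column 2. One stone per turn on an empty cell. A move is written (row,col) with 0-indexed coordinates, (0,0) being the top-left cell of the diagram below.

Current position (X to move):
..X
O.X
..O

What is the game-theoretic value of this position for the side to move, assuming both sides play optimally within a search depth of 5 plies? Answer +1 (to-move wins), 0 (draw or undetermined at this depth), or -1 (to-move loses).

[..X/O.X/..O] X move#1: (0,0):-1/X.X/O.X/..O, (0,1):-1/.XX/O.X/..O, (1,1):+1/..X/OXX/..O*, (2,0):+1/..X/O.X/X.O, (2,1):+1/..X/O.X/.XO
[..X/OXX/..O] O move#2: (0,0):-1/O.X/OXX/..O*, (0,1):-1/.OX/OXX/..O, (2,0):-1/..X/OXX/O.O, (2,1):-1/..X/OXX/.OO
[O.X/OXX/..O] X move#3: (0,1):+1/OXX/OXX/..O*, (2,0):+1/O.X/OXX/X.O, (2,1):+1/O.X/OXX/.XO
[OXX/OXX/..O] O move#4: (2,0):-1/OXX/OXX/O.O*, (2,1):-1/OXX/OXX/.OO
[OXX/OXX/O.O] X move#5: (2,1):+1/OXX/OXX/OXO*
[OXX/OXX/OXO] end (terminal -1, O#6); searched ..X/O.X/..O to 5

value(..X/O.X/..O, X) = +1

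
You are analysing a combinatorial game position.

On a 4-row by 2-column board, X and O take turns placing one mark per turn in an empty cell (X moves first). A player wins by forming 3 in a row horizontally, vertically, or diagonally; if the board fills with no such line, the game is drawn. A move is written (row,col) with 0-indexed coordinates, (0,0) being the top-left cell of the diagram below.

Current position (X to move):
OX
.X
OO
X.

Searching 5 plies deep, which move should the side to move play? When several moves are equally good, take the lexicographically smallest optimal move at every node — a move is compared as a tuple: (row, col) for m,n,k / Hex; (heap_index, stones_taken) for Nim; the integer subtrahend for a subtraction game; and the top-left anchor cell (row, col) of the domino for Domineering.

[OX/.X/OO/X.] X move#1: (1,0):+0/OX/XX/OO/X.*, (3,1):-1/OX/.X/OO/XX
[OX/XX/OO/X.] O move#2: (3,1):+0/OX/XX/OO/XO*
[OX/XX/OO/XO] end (terminal +0, X#3); searched OX/.X/OO/X. to 5

X's best at [OX/.X/OO/X.]: (1,0)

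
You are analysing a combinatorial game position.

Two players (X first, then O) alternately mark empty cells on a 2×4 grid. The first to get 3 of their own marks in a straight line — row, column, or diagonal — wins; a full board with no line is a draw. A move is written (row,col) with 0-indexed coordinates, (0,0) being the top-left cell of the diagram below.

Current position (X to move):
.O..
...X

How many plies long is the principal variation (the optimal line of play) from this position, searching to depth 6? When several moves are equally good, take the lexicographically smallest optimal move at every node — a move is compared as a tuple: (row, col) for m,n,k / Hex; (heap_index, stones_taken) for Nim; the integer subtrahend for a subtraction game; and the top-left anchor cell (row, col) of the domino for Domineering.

PV length from [.O../...X]: 6 plies

ply 1, X at .O../...X | (0,0)=+0→XO../...X*; (0,2)=+0→.OX./...X; (0,3)=+0→.O.X/...X; (1,0)=-1→.O../X..X; (1,1)=+0→.O../.X.X; (1,2)=+0→.O../..XX
ply 2, O at XO../...X | (0,2)=+0→XOO./...X*; (0,3)=+0→XO.O/...X; (1,0)=+0→XO../O..X; (1,1)=+0→XO../.O.X; (1,2)=+0→XO../..OX
ply 3, X at XOO./...X | (0,3)=+0→XOOX/...X*; (1,0)=-1→XOO./X..X; (1,1)=-1→XOO./.X.X; (1,2)=-1→XOO./..XX
ply 4, O at XOOX/...X | (1,0)=+0→XOOX/O..X*; (1,1)=+0→XOOX/.O.X; (1,2)=+0→XOOX/..OX
ply 5, X at XOOX/O..X | (1,1)=+0→XOOX/OX.X*; (1,2)=+0→XOOX/O.XX
ply 6, O at XOOX/OX.X | (1,2)=+0→XOOX/OXOX*
ply 7: XOOX/OXOX is terminal +0 (X); from .O../...X depth 6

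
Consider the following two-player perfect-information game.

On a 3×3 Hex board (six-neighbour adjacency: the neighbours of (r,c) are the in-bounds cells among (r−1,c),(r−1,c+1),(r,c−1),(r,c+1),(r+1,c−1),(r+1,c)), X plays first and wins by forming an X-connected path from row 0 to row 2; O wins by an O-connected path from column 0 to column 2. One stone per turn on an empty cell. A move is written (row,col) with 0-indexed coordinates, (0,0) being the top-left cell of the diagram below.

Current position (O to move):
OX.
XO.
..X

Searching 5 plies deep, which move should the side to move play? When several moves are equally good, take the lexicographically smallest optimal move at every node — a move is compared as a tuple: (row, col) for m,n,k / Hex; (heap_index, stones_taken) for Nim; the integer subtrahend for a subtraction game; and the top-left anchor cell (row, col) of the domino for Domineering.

p1 O@[OX./XO./..X]: (0,2)[OXO/XO./..X]-1 (1,2)[OX./XOO/..X]-1 (2,0)[OX./XO./O.X]+1* (2,1)[OX./XO./.OX]-1
p2 X@[OX./XO./O.X]: (0,2)[OXX/XO./O.X]-1* (1,2)[OX./XOX/O.X]-1 (2,1)[OX./XO./OXX]-1
p3 O@[OXX/XO./O.X]: (1,2)[OXX/XOO/O.X]+1* (2,1)[OXX/XO./OOX]-1
p4 X@[OXX/XOO/O.X] terminal -1; root [OX./XO./..X] d5

O's best at [OX./XO./..X]: (2,0)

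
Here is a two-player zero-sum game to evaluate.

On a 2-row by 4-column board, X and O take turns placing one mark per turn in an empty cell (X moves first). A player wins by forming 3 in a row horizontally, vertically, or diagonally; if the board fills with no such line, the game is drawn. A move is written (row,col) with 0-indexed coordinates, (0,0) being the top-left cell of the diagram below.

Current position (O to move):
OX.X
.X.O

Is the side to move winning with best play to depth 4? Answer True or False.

ply 1, O at OX.X/.X.O | (0,2)=+0→OXOX/.X.O*; (1,0)=-1→OX.X/OX.O; (1,2)=-1→OX.X/.XOO
ply 2, X at OXOX/.X.O | (1,0)=+0→OXOX/XX.O*; (1,2)=+0→OXOX/.XXO
ply 3, O at OXOX/XX.O | (1,2)=+0→OXOX/XXOO*
ply 4: OXOX/XXOO is terminal +0 (X); from OX.X/.X.O depth 4

O winning at [OX.X/.X.O]: False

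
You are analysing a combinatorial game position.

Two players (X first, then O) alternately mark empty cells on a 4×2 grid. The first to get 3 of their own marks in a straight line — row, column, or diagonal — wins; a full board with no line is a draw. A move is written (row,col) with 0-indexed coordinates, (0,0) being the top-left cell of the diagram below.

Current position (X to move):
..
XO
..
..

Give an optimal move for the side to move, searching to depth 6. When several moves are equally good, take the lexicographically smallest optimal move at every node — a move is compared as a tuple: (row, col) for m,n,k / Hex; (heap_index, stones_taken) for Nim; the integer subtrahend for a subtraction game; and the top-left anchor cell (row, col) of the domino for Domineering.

X's best at [../XO/../..]: (2,0)

ply 1, X at ../XO/../.. | (0,0)=+0→X./XO/../..; (0,1)=+0→.X/XO/../..; (2,0)=+1→../XO/X./..*; (2,1)=+0→../XO/.X/..; (3,0)=+0→../XO/../X.; (3,1)=+0→../XO/../.X
ply 2, O at ../XO/X./.. | (0,0)=-1→O./XO/X./..*; (0,1)=-1→.O/XO/X./..; (2,1)=-1→../XO/XO/..; (3,0)=-1→../XO/X./O.; (3,1)=-1→../XO/X./.O
ply 3, X at O./XO/X./.. | (0,1)=+0→OX/XO/X./..; (2,1)=+0→O./XO/XX/..; (3,0)=+1→O./XO/X./X.*; (3,1)=+0→O./XO/X./.X
ply 4: O./XO/X./X. is terminal -1 (O); from ../XO/../.. depth 6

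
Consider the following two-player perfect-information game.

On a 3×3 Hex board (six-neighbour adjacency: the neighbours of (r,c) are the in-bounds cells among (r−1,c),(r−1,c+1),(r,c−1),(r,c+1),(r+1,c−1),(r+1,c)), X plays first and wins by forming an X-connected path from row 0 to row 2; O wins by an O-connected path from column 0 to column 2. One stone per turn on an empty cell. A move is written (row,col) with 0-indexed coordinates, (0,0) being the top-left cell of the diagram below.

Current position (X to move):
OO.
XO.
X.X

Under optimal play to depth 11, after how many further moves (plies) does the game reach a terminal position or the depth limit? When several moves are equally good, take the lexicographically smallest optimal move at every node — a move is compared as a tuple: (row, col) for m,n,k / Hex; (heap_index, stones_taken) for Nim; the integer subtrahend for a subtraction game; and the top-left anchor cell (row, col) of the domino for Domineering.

[OO./XO./X.X] X move#1: (0,2):-1/OOX/XO./X.X*, (1,2):-1/OO./XOX/X.X, (2,1):-1/OO./XO./XXX
[OOX/XO./X.X] O move#2: (1,2):+1/OOX/XOO/X.X*, (2,1):-1/OOX/XO./XOX
[OOX/XOO/X.X] end (terminal -1, X#3); searched OO./XO./X.X to 11

PV length from [OO./XO./X.X]: 2 plies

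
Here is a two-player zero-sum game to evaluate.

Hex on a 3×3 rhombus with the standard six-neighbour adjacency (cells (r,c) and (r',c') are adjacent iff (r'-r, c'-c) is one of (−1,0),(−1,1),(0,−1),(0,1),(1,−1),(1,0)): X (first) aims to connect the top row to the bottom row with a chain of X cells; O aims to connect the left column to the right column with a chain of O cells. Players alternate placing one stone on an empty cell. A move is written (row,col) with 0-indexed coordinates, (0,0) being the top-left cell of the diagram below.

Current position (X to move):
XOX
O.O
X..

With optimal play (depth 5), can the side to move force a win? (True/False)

[XOX/O.O/X..] X move#1: (1,1):+1/XOX/OXO/X..*, (2,1):-1/XOX/O.O/XX., (2,2):-1/XOX/O.O/X.X
[XOX/OXO/X..] end (terminal -1, O#2); searched XOX/O.O/X.. to 5

X winning at [XOX/O.O/X..]: True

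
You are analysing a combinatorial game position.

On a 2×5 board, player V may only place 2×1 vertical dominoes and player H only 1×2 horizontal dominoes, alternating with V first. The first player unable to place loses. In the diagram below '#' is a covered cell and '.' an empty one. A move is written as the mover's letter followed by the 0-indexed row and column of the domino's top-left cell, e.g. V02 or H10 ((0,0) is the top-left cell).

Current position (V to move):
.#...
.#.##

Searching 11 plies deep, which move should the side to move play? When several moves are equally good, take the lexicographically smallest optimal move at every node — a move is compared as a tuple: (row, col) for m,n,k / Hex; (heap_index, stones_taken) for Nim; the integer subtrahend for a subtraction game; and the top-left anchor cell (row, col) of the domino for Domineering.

V's best at [.#.../.#.##]: V02

p1 V@[.#.../.#.##]: V00[##.../##.##]-1 V02[.##../.####]+1*
p2 H@[.##../.####]: H03[.####/.####]-1*
p3 V@[.####/.####]: V00[#####/#####]+1*
p4 H@[#####/#####] terminal -1; root [.#.../.#.##] d11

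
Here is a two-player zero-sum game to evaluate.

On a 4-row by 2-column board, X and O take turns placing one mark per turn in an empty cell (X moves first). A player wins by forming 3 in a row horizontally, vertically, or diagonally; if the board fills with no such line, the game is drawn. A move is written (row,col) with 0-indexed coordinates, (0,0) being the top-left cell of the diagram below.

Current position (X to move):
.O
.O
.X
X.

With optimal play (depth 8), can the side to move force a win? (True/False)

X winning at [.O/.O/.X/X.]: False

p1 X@[.O/.O/.X/X.]: (0,0)[XO/.O/.X/X.]+0* (1,0)[.O/XO/.X/X.]+0 (2,0)[.O/.O/XX/X.]+0 (3,1)[.O/.O/.X/XX]+0
p2 O@[XO/.O/.X/X.]: (1,0)[XO/OO/.X/X.]+0* (2,0)[XO/.O/OX/X.]+0 (3,1)[XO/.O/.X/XO]+0
p3 X@[XO/OO/.X/X.]: (2,0)[XO/OO/XX/X.]+0* (3,1)[XO/OO/.X/XX]+0
p4 O@[XO/OO/XX/X.]: (3,1)[XO/OO/XX/XO]+0*
p5 X@[XO/OO/XX/XO] terminal +0; root [.O/.O/.X/X.] d8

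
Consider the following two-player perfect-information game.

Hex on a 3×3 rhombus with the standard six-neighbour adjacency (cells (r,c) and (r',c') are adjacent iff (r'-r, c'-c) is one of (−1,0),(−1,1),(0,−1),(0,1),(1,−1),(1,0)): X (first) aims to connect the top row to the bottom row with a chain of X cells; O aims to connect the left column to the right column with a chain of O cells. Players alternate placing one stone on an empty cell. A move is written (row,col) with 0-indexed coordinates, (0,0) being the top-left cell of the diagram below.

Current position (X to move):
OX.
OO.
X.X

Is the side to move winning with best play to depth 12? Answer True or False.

X winning at [OX./OO./X.X]: False

ply 1, X at OX./OO./X.X | (0,2)=-1→OXX/OO./X.X*; (1,2)=-1→OX./OOX/X.X; (2,1)=-1→OX./OO./XXX
ply 2, O at OXX/OO./X.X | (1,2)=+1→OXX/OOO/X.X*; (2,1)=-1→OXX/OO./XOX
ply 3: OXX/OOO/X.X is terminal -1 (X); from OX./OO./X.X depth 12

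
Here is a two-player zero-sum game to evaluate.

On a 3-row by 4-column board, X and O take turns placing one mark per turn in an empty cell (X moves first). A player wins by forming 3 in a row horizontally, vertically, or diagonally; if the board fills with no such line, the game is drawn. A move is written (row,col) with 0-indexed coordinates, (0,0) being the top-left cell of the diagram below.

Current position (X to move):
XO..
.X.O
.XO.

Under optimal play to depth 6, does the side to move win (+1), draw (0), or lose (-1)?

value(XO../.X.O/.XO., X) = +1

p1 X@[XO../.X.O/.XO.]: (0,2)[XOX./.X.O/.XO.]+1* (0,3)[XO.X/.X.O/.XO.]-1 (1,0)[XO../XX.O/.XO.]+1 (1,2)[XO../.XXO/.XO.]+1 (2,0)[XO../.X.O/XXO.]+1 (2,3)[XO../.X.O/.XOX]-1
p2 O@[XOX./.X.O/.XO.]: (0,3)[XOXO/.X.O/.XO.]-1* (1,0)[XOX./OX.O/.XO.]-1 (1,2)[XOX./.XOO/.XO.]-1 (2,0)[XOX./.X.O/OXO.]-1 (2,3)[XOX./.X.O/.XOO]-1
p3 X@[XOXO/.X.O/.XO.]: (1,0)[XOXO/XX.O/.XO.]-1 (1,2)[XOXO/.XXO/.XO.]-1 (2,0)[XOXO/.X.O/XXO.]+1* (2,3)[XOXO/.X.O/.XOX]+0
p4 O@[XOXO/.X.O/XXO.] terminal -1; root [XO../.X.O/.XO.] d6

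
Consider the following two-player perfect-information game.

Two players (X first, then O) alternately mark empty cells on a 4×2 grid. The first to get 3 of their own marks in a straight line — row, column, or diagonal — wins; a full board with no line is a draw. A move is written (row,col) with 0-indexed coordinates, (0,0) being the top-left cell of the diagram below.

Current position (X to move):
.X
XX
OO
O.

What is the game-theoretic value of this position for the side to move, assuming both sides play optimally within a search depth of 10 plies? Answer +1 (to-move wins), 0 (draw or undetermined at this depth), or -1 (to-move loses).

value(.X/XX/OO/O., X) = 0

[.X/XX/OO/O.] X move#1: (0,0):+0/XX/XX/OO/O.*, (3,1):+0/.X/XX/OO/OX
[XX/XX/OO/O.] O move#2: (3,1):+0/XX/XX/OO/OO*
[XX/XX/OO/OO] end (terminal +0, X#3); searched .X/XX/OO/O. to 10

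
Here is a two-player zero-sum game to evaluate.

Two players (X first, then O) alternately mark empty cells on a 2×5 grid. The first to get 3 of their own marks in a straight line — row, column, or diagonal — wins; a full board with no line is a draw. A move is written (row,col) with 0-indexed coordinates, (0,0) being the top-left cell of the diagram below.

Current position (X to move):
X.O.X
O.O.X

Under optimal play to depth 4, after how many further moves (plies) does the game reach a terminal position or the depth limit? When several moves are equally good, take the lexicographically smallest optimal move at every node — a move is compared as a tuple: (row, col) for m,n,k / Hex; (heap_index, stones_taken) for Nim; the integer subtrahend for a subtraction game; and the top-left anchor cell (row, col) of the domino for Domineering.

[X.O.X/O.O.X] X move#1: (0,1):-1/XXO.X/O.O.X, (0,3):-1/X.OXX/O.O.X, (1,1):+0/X.O.X/OXO.X*, (1,3):-1/X.O.X/O.OXX
[X.O.X/OXO.X] O move#2: (0,1):+0/XOO.X/OXO.X*, (0,3):+0/X.OOX/OXO.X, (1,3):+0/X.O.X/OXOOX
[XOO.X/OXO.X] X move#3: (0,3):+0/XOOXX/OXO.X*, (1,3):-1/XOO.X/OXOXX
[XOOXX/OXO.X] O move#4: (1,3):+0/XOOXX/OXOOX*
[XOOXX/OXOOX] end (terminal +0, X#5); searched X.O.X/O.O.X to 4

PV length from [X.O.X/O.O.X]: 4 plies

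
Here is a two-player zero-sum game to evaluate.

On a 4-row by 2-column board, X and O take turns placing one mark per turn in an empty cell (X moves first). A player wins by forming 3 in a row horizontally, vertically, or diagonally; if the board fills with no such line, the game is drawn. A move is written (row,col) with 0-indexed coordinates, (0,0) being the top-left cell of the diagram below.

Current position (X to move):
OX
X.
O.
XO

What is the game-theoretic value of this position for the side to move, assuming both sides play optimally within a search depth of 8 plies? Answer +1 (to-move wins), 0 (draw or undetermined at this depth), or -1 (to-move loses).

[OX/X./O./XO] X move#1: (1,1):+0/OX/XX/O./XO*, (2,1):+0/OX/X./OX/XO
[OX/XX/O./XO] O move#2: (2,1):+0/OX/XX/OO/XO*
[OX/XX/OO/XO] end (terminal +0, X#3); searched OX/X./O./XO to 8

value(OX/X./O./XO, X) = 0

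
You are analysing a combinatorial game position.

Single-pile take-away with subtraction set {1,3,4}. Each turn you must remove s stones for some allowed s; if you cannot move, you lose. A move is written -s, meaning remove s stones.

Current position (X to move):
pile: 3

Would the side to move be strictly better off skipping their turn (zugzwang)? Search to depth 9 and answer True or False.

zugzwang(3, X) = False

[3] X move#1: -1:+1/2*, -3:+1/0
[2] O move#2: -1:-1/1*
[1] X move#3: -1:+1/0*
[0] end (terminal -1, O#4); searched 3 to 9
pass branch (O moves first from the same position):
  | [3] O move#1: -1:+1/2*, -3:+1/0
  | [2] X move#2: -1:-1/1*
  | [1] O move#3: -1:+1/0*
  | [0] end (terminal -1, X#4); searched 3 to 9
X moving scores +1; X passing scores -1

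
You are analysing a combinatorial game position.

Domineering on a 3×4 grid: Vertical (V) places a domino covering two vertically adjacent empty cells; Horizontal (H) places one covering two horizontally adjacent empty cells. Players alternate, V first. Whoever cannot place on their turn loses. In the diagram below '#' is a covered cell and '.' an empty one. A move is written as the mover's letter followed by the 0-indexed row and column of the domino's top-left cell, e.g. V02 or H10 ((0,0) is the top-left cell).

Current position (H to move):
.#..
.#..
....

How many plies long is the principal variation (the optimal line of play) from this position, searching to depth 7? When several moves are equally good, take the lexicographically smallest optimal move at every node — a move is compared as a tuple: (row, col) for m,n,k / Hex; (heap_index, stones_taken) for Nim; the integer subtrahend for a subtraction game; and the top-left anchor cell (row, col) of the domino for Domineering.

p1 H@[.#../.#../....]: H02[.###/.#../....]-1 H12[.#../.###/....]+1* H20[.#../.#../##..]-1 H21[.#../.#../.##.]-1 H22[.#../.#../..##]-1
p2 V@[.#../.###/....]: V00[##../####/....]-1* V10[.#../####/#...]-1
p3 H@[##../####/....]: H02[####/####/....]+1* H20[##../####/##..]+1 H21[##../####/.##.]+1 H22[##../####/..##]+1
p4 V@[####/####/....] terminal -1; root [.#../.#../....] d7

PV length from [.#../.#../....]: 3 plies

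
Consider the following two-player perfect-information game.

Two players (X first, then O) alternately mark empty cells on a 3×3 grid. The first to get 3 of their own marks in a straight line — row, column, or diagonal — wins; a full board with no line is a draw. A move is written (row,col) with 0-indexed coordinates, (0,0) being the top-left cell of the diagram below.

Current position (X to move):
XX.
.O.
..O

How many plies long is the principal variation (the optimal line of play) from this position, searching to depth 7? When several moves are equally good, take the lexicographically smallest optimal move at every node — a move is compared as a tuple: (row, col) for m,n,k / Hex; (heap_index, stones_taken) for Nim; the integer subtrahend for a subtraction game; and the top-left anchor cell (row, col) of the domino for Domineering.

PV length from [XX./.O./..O]: 1 ply

p1 X@[XX./.O./..O]: (0,2)[XXX/.O./..O]+1* (1,0)[XX./XO./..O]+1 (1,2)[XX./.OX/..O]+0 (2,0)[XX./.O./X.O]+1 (2,1)[XX./.O./.XO]-1
p2 O@[XXX/.O./..O] terminal -1; root [XX./.O./..O] d7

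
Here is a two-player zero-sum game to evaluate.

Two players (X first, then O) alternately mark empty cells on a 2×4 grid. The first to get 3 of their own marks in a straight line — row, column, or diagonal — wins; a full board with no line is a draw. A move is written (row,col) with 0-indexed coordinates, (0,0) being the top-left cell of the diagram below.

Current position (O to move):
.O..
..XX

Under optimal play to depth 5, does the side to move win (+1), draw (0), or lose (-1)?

value(.O../..XX, O) = 0

[.O../..XX] O move#1: (0,0):-1/OO../..XX, (0,2):-1/.OO./..XX, (0,3):-1/.O.O/..XX, (1,0):-1/.O../O.XX, (1,1):+0/.O../.OXX*
[.O../.OXX] X move#2: (0,0):+0/XO../.OXX*, (0,2):+0/.OX./.OXX, (0,3):+0/.O.X/.OXX, (1,0):-1/.O../XOXX
[XO../.OXX] O move#3: (0,2):+0/XOO./.OXX*, (0,3):+0/XO.O/.OXX, (1,0):+0/XO../OOXX
[XOO./.OXX] X move#4: (0,3):+0/XOOX/.OXX*, (1,0):-1/XOO./XOXX
[XOOX/.OXX] O move#5: (1,0):+0/XOOX/OOXX*
[XOOX/OOXX] end (terminal +0, X#6); searched .O../..XX to 5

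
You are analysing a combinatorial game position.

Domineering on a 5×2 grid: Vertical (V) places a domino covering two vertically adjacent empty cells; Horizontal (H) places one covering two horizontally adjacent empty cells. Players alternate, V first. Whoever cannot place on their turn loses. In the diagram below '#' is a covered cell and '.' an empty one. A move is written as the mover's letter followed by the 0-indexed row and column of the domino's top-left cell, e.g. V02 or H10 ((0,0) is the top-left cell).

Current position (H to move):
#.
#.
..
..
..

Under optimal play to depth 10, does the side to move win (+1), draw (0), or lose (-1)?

[#./#./../../..] H move#1: H20:-1/#./#./##/../.., H30:+1/#./#./../##/..*, H40:-1/#./#./../../##
[#./#./../##/..] V move#2: V01:-1/##/##/../##/..*, V11:-1/#./##/.#/##/..
[##/##/../##/..] H move#3: H20:+1/##/##/##/##/..*, H40:+1/##/##/../##/##
[##/##/##/##/..] end (terminal -1, V#4); searched #./#./../../.. to 10

value(#./#./../../.., H) = +1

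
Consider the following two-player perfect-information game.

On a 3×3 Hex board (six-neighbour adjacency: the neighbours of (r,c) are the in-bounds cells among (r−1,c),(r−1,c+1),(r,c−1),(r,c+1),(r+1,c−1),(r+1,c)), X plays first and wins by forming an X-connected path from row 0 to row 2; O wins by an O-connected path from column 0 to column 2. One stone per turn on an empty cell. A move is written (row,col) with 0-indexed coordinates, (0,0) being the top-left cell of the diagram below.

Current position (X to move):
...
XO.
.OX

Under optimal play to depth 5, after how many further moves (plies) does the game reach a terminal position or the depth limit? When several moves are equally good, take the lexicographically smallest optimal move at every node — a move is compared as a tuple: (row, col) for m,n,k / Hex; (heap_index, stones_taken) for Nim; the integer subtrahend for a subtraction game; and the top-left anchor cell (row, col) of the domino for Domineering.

ply 1, X at .../XO./.OX | (0,0)=-1→X../XO./.OX; (0,1)=-1→.X./XO./.OX; (0,2)=+1→..X/XO./.OX*; (1,2)=+1→.../XOX/.OX; (2,0)=+1→.../XO./XOX
ply 2, O at ..X/XO./.OX | (0,0)=-1→O.X/XO./.OX*; (0,1)=-1→.OX/XO./.OX; (1,2)=-1→..X/XOO/.OX; (2,0)=-1→..X/XO./OOX
ply 3, X at O.X/XO./.OX | (0,1)=+1→OXX/XO./.OX*; (1,2)=+1→O.X/XOX/.OX; (2,0)=+1→O.X/XO./XOX
ply 4, O at OXX/XO./.OX | (1,2)=-1→OXX/XOO/.OX*; (2,0)=-1→OXX/XO./OOX
ply 5, X at OXX/XOO/.OX | (2,0)=+1→OXX/XOO/XOX*
ply 6: OXX/XOO/XOX is terminal -1 (O); from .../XO./.OX depth 5

PV length from [.../XO./.OX]: 5 plies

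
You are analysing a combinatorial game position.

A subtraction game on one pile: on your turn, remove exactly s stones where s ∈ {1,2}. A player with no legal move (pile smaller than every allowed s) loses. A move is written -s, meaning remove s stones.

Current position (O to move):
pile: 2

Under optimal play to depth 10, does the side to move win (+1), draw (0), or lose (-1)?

ply 1, O at 2 | -1=-1→1; -2=+1→0*
ply 2: 0 is terminal -1 (X); from 2 depth 10

value(2, O) = +1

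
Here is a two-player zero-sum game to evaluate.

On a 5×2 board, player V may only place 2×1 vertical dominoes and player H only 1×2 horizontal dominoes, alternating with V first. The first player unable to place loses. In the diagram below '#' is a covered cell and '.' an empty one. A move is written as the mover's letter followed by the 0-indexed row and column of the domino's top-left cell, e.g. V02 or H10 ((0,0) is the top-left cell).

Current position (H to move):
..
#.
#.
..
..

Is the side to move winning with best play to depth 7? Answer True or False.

p1 H@[../#./#./../..]: H00[##/#./#./../..]-1 H30[../#./#./##/..]+1* H40[../#./#./../##]+1
p2 V@[../#./#./##/..]: V01[.#/##/#./##/..]-1* V11[../##/##/##/..]-1
p3 H@[.#/##/#./##/..]: H40[.#/##/#./##/##]+1*
p4 V@[.#/##/#./##/##] terminal -1; root [../#./#./../..] d7

H winning at [../#./#./../..]: True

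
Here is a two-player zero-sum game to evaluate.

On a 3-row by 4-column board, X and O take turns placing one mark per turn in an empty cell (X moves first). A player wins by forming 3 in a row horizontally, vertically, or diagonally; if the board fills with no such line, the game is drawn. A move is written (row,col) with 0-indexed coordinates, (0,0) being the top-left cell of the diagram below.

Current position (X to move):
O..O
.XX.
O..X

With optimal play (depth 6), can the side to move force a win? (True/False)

ply 1, X at O..O/.XX./O..X | (0,1)=+1→OX.O/.XX./O..X*; (0,2)=-1→O.XO/.XX./O..X; (1,0)=+1→O..O/XXX./O..X; (1,3)=+1→O..O/.XXX/O..X; (2,1)=-1→O..O/.XX./OX.X; (2,2)=-1→O..O/.XX./O.XX
ply 2: OX.O/.XX./O..X is terminal -1 (O); from O..O/.XX./O..X depth 6

X winning at [O..O/.XX./O..X]: True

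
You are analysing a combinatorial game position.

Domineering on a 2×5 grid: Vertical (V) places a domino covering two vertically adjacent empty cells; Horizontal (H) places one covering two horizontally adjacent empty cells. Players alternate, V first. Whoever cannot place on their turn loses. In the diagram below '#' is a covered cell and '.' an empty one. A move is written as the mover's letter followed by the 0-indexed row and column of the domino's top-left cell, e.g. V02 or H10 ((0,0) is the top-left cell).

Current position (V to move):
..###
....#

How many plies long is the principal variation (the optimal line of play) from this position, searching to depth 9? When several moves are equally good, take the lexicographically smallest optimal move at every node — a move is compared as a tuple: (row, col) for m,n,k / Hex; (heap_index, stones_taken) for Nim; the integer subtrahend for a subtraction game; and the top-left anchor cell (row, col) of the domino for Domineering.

PV length from [..###/....#]: 3 plies

ply 1, V at ..###/....# | V00=-1→#.###/#...#; V01=+1→.####/.#..#*
ply 2, H at .####/.#..# | H12=-1→.####/.####*
ply 3, V at .####/.#### | V00=+1→#####/#####*
ply 4: #####/##### is terminal -1 (H); from ..###/....# depth 9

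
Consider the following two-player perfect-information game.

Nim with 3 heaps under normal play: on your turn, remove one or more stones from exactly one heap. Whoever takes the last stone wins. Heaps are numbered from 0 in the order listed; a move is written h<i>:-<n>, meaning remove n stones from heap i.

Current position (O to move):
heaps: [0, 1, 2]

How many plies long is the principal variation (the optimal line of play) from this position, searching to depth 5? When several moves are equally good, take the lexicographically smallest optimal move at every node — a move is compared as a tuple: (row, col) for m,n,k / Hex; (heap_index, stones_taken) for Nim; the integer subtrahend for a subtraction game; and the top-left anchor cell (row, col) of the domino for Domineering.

[(0,1,2)] O move#1: h1:-1:-1/(0,0,2), h2:-1:+1/(0,1,1)*, h2:-2:-1/(0,1,0)
[(0,1,1)] X move#2: h1:-1:-1/(0,0,1)*, h2:-1:-1/(0,1,0)
[(0,0,1)] O move#3: h2:-1:+1/(0,0,0)*
[(0,0,0)] end (terminal -1, X#4); searched (0,1,2) to 5

PV length from [(0,1,2)]: 3 plies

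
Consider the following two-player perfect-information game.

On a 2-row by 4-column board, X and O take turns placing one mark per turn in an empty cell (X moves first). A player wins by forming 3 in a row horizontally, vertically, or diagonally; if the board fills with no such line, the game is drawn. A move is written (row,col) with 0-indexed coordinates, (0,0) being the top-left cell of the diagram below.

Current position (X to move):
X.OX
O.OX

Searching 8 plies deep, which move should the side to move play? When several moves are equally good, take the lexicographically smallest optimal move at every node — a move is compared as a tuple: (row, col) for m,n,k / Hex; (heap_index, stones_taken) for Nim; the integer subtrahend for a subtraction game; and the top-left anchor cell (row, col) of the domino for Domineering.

p1 X@[X.OX/O.OX]: (0,1)[XXOX/O.OX]-1 (1,1)[X.OX/OXOX]+0*
p2 O@[X.OX/OXOX]: (0,1)[XOOX/OXOX]+0*
p3 X@[XOOX/OXOX] terminal +0; root [X.OX/O.OX] d8

X's best at [X.OX/O.OX]: (1,1)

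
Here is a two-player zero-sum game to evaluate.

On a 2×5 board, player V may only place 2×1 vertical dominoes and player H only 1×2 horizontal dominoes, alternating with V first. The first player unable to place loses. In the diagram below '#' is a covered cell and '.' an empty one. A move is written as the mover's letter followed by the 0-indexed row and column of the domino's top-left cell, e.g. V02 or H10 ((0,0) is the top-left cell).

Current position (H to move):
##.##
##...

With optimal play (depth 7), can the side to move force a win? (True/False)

H winning at [##.##/##...]: True

ply 1, H at ##.##/##... | H12=+1→##.##/####.*; H13=-1→##.##/##.##
ply 2: ##.##/####. is terminal -1 (V); from ##.##/##... depth 7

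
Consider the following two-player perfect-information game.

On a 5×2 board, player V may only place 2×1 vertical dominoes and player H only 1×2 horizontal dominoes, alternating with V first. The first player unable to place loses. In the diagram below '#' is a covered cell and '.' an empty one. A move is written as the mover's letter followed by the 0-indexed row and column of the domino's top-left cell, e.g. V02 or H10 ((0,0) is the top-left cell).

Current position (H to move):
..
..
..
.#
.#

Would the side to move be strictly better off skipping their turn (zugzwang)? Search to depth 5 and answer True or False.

[../../../.#/.#] H move#1: H00:-1/##/../../.#/.#, H10:+1/../##/../.#/.#*, H20:-1/../../##/.#/.#
[../##/../.#/.#] V move#2: V20:-1/../##/#./##/.#*, V30:-1/../##/../##/##
[../##/#./##/.#] H move#3: H00:+1/##/##/#./##/.#*
[##/##/#./##/.#] end (terminal -1, V#4); searched ../../../.#/.# to 5
pass branch (V moves first from the same position):
  | [../../../.#/.#] V move#1: V00:+1/#./#./../.#/.#*, V01:+1/.#/.#/../.#/.#, V10:+1/../#./#./.#/.#, V11:+1/../.#/.#/.#/.#, V20:-1/../../#./##/.#, V30:-1/../../../##/##
  | [#./#./../.#/.#] H move#2: H20:-1/#./#./##/.#/.#*
  | [#./#./##/.#/.#] V move#3: V01:+1/##/##/##/.#/.#*, V30:+1/#./#./##/##/##
  | [##/##/##/.#/.#] end (terminal -1, H#4); searched ../../../.#/.# to 5
H moving scores +1; H passing scores -1

zugzwang(../../../.#/.#, H) = False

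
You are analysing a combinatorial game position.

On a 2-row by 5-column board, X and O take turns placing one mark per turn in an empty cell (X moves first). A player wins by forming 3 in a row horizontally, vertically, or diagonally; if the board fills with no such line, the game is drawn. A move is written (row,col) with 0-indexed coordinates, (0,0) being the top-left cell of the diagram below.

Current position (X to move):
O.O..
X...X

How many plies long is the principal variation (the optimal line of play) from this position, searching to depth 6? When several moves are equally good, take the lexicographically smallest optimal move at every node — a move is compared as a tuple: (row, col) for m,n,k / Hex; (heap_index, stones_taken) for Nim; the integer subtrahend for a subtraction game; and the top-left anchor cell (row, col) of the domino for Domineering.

PV length from [O.O../X...X]: 6 plies

[O.O../X...X] X move#1: (0,1):+0/OXO../X...X*, (0,3):-1/O.OX./X...X, (0,4):-1/O.O.X/X...X, (1,1):-1/O.O../XX..X, (1,2):-1/O.O../X.X.X, (1,3):-1/O.O../X..XX
[OXO../X...X] O move#2: (0,3):+0/OXOO./X...X*, (0,4):+0/OXO.O/X...X, (1,1):+0/OXO../XO..X, (1,2):+0/OXO../X.O.X, (1,3):+0/OXO../X..OX
[OXOO./X...X] X move#3: (0,4):+0/OXOOX/X...X*, (1,1):-1/OXOO./XX..X, (1,2):-1/OXOO./X.X.X, (1,3):-1/OXOO./X..XX
[OXOOX/X...X] O move#4: (1,1):+0/OXOOX/XO..X*, (1,2):+0/OXOOX/X.O.X, (1,3):+0/OXOOX/X..OX
[OXOOX/XO..X] X move#5: (1,2):+0/OXOOX/XOX.X*, (1,3):+0/OXOOX/XO.XX
[OXOOX/XOX.X] O move#6: (1,3):+0/OXOOX/XOXOX*
[OXOOX/XOXOX] end (terminal +0, X#7); searched O.O../X...X to 6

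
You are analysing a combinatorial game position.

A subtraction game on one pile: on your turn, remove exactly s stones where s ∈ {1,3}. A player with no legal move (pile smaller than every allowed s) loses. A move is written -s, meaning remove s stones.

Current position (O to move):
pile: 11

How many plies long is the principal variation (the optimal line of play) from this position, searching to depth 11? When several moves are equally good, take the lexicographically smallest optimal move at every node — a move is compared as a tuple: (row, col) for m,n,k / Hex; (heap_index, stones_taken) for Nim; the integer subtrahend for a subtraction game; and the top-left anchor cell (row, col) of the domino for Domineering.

ply 1, O at 11 | -1=+1→10*; -3=+1→8
ply 2, X at 10 | -1=-1→9*; -3=-1→7
ply 3, O at 9 | -1=+1→8*; -3=+1→6
ply 4, X at 8 | -1=-1→7*; -3=-1→5
ply 5, O at 7 | -1=+1→6*; -3=+1→4
ply 6, X at 6 | -1=-1→5*; -3=-1→3
ply 7, O at 5 | -1=+1→4*; -3=+1→2
ply 8, X at 4 | -1=-1→3*; -3=-1→1
ply 9, O at 3 | -1=+1→2*; -3=+1→0
ply 10, X at 2 | -1=-1→1*
ply 11, O at 1 | -1=+1→0*
ply 12: 0 is terminal -1 (X); from 11 depth 11

PV length from [11]: 11 plies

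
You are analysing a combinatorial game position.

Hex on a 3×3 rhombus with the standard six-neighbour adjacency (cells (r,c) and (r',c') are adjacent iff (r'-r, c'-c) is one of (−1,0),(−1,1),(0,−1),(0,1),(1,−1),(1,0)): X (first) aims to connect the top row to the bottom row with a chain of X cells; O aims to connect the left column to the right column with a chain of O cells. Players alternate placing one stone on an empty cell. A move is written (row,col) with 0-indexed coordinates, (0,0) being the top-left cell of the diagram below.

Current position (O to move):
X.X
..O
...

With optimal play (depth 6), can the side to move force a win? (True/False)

[X.X/..O/...] O move#1: (0,1):-1/XOX/..O/..., (1,0):-1/X.X/O.O/..., (1,1):+1/X.X/.OO/...*, (2,0):+1/X.X/..O/O.., (2,1):-1/X.X/..O/.O., (2,2):-1/X.X/..O/..O
[X.X/.OO/...] X move#2: (0,1):-1/XXX/.OO/...*, (1,0):-1/X.X/XOO/..., (2,0):-1/X.X/.OO/X.., (2,1):-1/X.X/.OO/.X., (2,2):-1/X.X/.OO/..X
[XXX/.OO/...] O move#3: (1,0):+1/XXX/OOO/...*, (2,0):+1/XXX/.OO/O.., (2,1):+1/XXX/.OO/.O., (2,2):+1/XXX/.OO/..O
[XXX/OOO/...] end (terminal -1, X#4); searched X.X/..O/... to 6

O winning at [X.X/..O/...]: True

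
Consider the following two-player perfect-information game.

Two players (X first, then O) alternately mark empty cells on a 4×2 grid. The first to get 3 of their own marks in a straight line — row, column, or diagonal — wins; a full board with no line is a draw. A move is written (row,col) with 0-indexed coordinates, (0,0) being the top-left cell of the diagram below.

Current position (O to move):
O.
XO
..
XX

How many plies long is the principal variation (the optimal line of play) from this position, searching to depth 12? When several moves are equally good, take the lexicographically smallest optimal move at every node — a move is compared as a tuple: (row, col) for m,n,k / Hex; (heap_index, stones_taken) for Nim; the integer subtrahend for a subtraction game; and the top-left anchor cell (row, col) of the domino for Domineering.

[O./XO/../XX] O move#1: (0,1):-1/OO/XO/../XX, (2,0):+0/O./XO/O./XX*, (2,1):-1/O./XO/.O/XX
[O./XO/O./XX] X move#2: (0,1):+0/OX/XO/O./XX*, (2,1):+0/O./XO/OX/XX
[OX/XO/O./XX] O move#3: (2,1):+0/OX/XO/OO/XX*
[OX/XO/OO/XX] end (terminal +0, X#4); searched O./XO/../XX to 12

PV length from [O./XO/../XX]: 3 plies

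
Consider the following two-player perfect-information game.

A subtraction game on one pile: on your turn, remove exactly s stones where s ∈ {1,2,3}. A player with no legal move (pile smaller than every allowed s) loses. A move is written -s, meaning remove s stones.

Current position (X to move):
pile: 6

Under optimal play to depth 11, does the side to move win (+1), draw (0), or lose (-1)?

p1 X@[6]: -1[5]-1 -2[4]+1* -3[3]-1
p2 O@[4]: -1[3]-1* -2[2]-1 -3[1]-1
p3 X@[3]: -1[2]-1 -2[1]-1 -3[0]+1*
p4 O@[0] terminal -1; root [6] d11

value(6, X) = +1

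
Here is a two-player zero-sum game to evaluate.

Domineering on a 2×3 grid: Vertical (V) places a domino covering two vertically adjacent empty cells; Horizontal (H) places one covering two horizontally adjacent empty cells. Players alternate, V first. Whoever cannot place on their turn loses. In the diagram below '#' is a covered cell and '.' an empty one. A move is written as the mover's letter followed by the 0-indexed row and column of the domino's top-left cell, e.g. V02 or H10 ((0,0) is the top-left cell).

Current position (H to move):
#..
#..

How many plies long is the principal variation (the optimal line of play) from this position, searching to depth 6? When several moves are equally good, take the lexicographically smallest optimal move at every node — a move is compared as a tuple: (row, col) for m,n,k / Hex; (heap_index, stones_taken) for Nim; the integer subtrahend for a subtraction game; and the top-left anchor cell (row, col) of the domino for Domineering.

ply 1, H at #../#.. | H01=+1→###/#..*; H11=+1→#../###
ply 2: ###/#.. is terminal -1 (V); from #../#.. depth 6

PV length from [#../#..]: 1 ply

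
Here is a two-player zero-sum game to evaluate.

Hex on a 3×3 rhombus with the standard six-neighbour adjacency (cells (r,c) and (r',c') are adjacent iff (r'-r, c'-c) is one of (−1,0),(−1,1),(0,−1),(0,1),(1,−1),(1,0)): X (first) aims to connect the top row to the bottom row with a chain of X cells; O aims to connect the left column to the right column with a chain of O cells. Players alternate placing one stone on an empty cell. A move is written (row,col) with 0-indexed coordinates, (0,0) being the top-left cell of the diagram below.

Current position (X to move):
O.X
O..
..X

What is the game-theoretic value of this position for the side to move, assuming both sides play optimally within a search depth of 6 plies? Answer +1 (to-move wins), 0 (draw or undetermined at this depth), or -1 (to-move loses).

value(O.X/O../..X, X) = +1

[O.X/O../..X] X move#1: (0,1):+1/OXX/O../..X*, (1,1):+1/O.X/OX./..X, (1,2):+1/O.X/O.X/..X, (2,0):+1/O.X/O../X.X, (2,1):+1/O.X/O../.XX
[OXX/O../..X] O move#2: (1,1):-1/OXX/OO./..X*, (1,2):-1/OXX/O.O/..X, (2,0):-1/OXX/O../O.X, (2,1):-1/OXX/O../.OX
[OXX/OO./..X] X move#3: (1,2):+1/OXX/OOX/..X*, (2,0):-1/OXX/OO./X.X, (2,1):-1/OXX/OO./.XX
[OXX/OOX/..X] end (terminal -1, O#4); searched O.X/O../..X to 6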